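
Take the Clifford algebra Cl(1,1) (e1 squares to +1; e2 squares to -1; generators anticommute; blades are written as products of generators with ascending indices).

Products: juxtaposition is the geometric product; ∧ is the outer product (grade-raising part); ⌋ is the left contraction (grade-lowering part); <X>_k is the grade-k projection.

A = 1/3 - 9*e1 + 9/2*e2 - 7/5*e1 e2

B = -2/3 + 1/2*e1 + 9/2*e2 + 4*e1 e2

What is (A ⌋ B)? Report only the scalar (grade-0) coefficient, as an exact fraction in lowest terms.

step 1: -5503/180 + 109/6*e1 - 69/2*e2 + 4/3*e1 e2
Answer: -5503/180


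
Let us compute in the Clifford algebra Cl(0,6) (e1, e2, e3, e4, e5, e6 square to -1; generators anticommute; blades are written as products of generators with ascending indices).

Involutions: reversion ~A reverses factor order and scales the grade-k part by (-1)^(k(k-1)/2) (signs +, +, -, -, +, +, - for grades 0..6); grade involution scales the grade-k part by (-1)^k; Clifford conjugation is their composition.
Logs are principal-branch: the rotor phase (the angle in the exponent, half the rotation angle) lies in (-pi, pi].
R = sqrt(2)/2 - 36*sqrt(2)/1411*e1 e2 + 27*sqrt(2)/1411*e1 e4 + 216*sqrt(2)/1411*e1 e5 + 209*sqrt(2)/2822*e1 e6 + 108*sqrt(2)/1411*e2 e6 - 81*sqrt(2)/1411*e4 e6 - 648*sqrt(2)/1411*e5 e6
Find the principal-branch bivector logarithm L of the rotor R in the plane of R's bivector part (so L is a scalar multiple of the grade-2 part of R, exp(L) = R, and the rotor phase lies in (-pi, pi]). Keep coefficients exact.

The scalar part of R is sqrt(2)/2, which pins the rotor phase on the principal branch; dividing the bivector part by the sine of that phase recovers the unit plane, and L is the phase times that plane.
Concretely: cos(phase) = sqrt(2)/2 gives phase = ±pi/4, and since phase/sin(phase) is even the sign is immaterial: L = (phase/sin(phase)) * <R>_2 = (sqrt(2)*pi/4) * <R>_2.
Answer: -18*pi/1411*e1 e2 + 27*pi/2822*e1 e4 + 108*pi/1411*e1 e5 + 209*pi/5644*e1 e6 + 54*pi/1411*e2 e6 - 81*pi/2822*e4 e6 - 324*pi/1411*e5 e6


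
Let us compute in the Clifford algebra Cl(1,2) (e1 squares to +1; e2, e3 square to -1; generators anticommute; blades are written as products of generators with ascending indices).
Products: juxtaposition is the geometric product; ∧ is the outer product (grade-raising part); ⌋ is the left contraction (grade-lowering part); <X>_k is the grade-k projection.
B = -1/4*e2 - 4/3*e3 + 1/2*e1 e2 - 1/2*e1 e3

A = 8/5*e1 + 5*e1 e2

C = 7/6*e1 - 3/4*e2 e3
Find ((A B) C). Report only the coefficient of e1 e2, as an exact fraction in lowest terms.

step 1: 5/2 + 5/4*e1 + 4/5*e2 - 4/5*e3 - 2/5*e1 e2 - 32/15*e1 e3 + 5/2*e2 e3 - 20/3*e1 e2 e3
step 2: 10/3 - 25/12*e1 + 16/15*e2 + 139/45*e3 + 2/3*e1 e2 + 19/30*e1 e3 - 695/72*e2 e3 + 95/48*e1 e2 e3
Answer: 2/3


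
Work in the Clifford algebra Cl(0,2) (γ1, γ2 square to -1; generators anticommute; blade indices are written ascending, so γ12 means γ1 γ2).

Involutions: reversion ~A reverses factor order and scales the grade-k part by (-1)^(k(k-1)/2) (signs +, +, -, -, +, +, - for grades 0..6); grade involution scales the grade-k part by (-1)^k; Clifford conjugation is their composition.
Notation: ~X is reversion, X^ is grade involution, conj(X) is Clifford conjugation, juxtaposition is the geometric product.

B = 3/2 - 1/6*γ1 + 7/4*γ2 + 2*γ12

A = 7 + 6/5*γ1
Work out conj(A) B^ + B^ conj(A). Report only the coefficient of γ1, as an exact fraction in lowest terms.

first term: 107/10 - 19/30*γ1 - 197/20*γ2 + 161/10*γ12
second term: 107/10 - 19/30*γ1 - 293/20*γ2 + 119/10*γ12
Answer: -19/15


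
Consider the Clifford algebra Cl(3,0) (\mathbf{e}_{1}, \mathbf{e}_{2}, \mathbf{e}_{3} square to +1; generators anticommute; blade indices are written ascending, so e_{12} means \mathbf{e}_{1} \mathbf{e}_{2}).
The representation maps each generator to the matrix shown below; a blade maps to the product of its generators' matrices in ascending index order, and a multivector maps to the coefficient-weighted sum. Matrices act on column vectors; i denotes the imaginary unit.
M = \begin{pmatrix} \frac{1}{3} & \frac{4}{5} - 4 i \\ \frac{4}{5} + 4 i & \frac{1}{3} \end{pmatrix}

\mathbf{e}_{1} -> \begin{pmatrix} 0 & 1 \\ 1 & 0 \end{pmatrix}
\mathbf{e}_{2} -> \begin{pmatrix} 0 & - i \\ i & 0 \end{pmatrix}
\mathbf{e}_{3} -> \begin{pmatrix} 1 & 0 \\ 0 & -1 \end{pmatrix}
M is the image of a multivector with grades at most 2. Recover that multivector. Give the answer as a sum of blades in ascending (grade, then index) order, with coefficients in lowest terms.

Method: 1, rho(e_{1}), rho(e_{2}), rho(e_{3}) form a trace-orthogonal basis of the 2x2 complex matrices (tr(X Y) = 2 if X = Y, else 0), so M = m0*1 + m1*rho(e_{1}) + m2*rho(e_{2}) + m3*rho(e_{3}) with m0 = tr(M)/2 = \frac{1}{3}, m1 = tr(M rho(e_{1}))/2 = \frac{4}{5}, m2 = tr(M rho(e_{2}))/2 = 4, m3 = tr(M rho(e_{3}))/2 = 0.
Multiplying table entries, the bivector images are rho(e_{12}) = i*rho(e_{3}), rho(e_{13}) = -i*rho(e_{2}), rho(e_{23}) = i*rho(e_{1}); with real blade coefficients the real parts of m0..m3 are the coefficients of 1, e_{1}, e_{2}, e_{3} and the imaginary parts give the bivectors (e_{23}: Im m1, e_{13}: -Im m2, e_{12}: Im m3).
Answer: \frac{1}{3} + \frac{4}{5} e_{1} + 4 e_{2}


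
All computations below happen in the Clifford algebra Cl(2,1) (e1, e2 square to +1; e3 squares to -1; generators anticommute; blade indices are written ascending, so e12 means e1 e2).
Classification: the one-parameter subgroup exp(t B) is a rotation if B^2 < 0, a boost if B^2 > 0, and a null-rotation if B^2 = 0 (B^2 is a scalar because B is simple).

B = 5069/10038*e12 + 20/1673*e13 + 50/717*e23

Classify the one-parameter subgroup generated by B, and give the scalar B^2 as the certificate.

B^2 term by term: the squares give (5069/10038)^2*(e12)^2 + (20/1673)^2*(e13)^2 + (50/717)^2*(e23)^2 = 25694761/100761444*(-1) + 400/2798929*(+1) + 2500/514089*(+1) = -1/4 (each basis 2-blade squares to minus the product of its generators' squares); cross terms between blades sharing an index anticommute and cancel. So B^2 = -1/4.
Answer: rotation, certificate B^2 = -1/4. Because -1/4 is invariant under every versor sandwich, the classification follows from its sign alone.


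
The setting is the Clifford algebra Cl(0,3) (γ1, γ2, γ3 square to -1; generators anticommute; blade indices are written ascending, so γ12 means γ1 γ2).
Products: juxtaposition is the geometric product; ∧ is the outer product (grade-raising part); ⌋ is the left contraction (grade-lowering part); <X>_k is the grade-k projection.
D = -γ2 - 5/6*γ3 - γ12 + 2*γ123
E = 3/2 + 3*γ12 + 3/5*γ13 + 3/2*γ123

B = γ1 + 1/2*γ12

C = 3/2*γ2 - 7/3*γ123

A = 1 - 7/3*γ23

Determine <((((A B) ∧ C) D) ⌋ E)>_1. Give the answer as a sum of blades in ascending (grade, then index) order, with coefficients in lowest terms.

step 1: γ1 + 1/2*γ12 - 7/6*γ13 - 7/3*γ123
step 2: 3/2*γ12 + 7/4*γ123
step 3: 5 + 3/2*γ1 - 5/4*γ3 + 35/24*γ12 - 7/4*γ13 - 5/4*γ123
step 4: 23/10 - 3/4*γ1 - 57/8*γ2 - 247/80*γ3 + 135/8*γ12 + 3*γ13 - 9/4*γ23 + 15/2*γ123
step 5: -3/4*γ1 - 57/8*γ2 - 247/80*γ3
Answer: -3/4*γ1 - 57/8*γ2 - 247/80*γ3


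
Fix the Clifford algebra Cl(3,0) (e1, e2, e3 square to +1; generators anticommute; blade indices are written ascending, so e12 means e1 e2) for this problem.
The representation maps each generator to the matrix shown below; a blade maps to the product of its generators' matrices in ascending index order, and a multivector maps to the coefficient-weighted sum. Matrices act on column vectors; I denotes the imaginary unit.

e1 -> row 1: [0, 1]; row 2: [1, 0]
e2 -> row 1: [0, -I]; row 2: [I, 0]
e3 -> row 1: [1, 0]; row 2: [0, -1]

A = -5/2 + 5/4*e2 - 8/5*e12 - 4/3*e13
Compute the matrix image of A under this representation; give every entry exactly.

Bivector images (products of the table entries): rho(e12) = rho(e1)rho(e2) = row 1: [I, 0]; row 2: [0, -I]; rho(e13) = rho(e1)rho(e3) = row 1: [0, -1]; row 2: [1, 0].
M = (-5/2)*1 + (5/4)*rho(e2) + (-8/5)*rho(e12) + (-4/3)*rho(e13), summed entrywise (1 is the identity matrix):
Answer: row 1: [-5/2 - 8*I/5, 4/3 - 5*I/4]; row 2: [-4/3 + 5*I/4, -5/2 + 8*I/5]


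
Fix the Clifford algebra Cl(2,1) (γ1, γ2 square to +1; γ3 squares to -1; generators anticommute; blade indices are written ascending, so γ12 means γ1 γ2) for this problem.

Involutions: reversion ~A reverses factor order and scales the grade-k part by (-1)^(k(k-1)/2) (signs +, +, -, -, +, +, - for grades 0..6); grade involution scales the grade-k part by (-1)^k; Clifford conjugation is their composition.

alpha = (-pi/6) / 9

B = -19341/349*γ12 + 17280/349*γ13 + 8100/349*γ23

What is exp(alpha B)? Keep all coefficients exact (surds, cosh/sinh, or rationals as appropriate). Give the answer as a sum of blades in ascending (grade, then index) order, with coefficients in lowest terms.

B^2 term by term: the squares give (-19341/349)^2*(γ12)^2 + (17280/349)^2*(γ13)^2 + (8100/349)^2*(γ23)^2 = 374074281/121801*(-1) + 298598400/121801*(+1) + 65610000/121801*(+1) = -81 (each basis 2-blade squares to minus the product of its generators' squares); cross terms between blades sharing an index anticommute and cancel. So B^2 = -81.
B^2 = -81 — a negative square means the series sums to a rotation: l = 9, alpha*l = -pi/6, so exp(alpha B) = cos(-pi/6) + (sin(-pi/6)/9)*B = sqrt(3)/2 + (-1/18)*B.
Answer: sqrt(3)/2 + 2149/698*γ12 - 960/349*γ13 - 450/349*γ23


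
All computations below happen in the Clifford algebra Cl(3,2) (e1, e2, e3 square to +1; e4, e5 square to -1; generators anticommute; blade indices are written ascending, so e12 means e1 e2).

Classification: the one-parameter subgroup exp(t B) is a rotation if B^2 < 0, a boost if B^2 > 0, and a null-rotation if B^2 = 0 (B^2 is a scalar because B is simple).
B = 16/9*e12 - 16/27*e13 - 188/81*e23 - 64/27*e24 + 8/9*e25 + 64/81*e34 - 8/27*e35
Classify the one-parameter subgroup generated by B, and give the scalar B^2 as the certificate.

B^2 term by term: the squares give (16/9)^2*(e12)^2 + (-16/27)^2*(e13)^2 + (-188/81)^2*(e23)^2 + (-64/27)^2*(e24)^2 + (8/9)^2*(e25)^2 + (64/81)^2*(e34)^2 + (-8/27)^2*(e35)^2 = 256/81*(-1) + 256/729*(-1) + 35344/6561*(-1) + 4096/729*(+1) + 64/81*(+1) + 4096/6561*(+1) + 64/729*(+1) = -16/9 (each basis 2-blade squares to minus the product of its generators' squares); cross terms between blades sharing an index anticommute and cancel; the commuting (index-disjoint) pairs give grade-4 terms 2*c*c'*(blade product), which cancel blade by blade — e1234: 2048/729 - 2048/729 = 0; e1235: -256/243 + 256/243 = 0; e2345: -1024/729 + 1024/729 = 0 — confirming B is simple. So B^2 = -16/9.
Answer: rotation, certificate B^2 = -16/9. No conjugation can change B^2 = -16/9; the sign gives the class.


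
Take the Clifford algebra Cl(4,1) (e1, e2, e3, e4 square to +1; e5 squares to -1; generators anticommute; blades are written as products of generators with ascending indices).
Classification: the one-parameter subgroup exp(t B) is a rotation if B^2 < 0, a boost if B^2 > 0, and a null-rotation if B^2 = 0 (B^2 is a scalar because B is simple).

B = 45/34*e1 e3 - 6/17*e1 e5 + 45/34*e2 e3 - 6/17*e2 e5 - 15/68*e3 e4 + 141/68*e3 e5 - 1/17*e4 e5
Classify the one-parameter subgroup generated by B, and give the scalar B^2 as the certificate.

B^2 term by term: the squares give (45/34)^2*(e1 e3)^2 + (-6/17)^2*(e1 e5)^2 + (45/34)^2*(e2 e3)^2 + (-6/17)^2*(e2 e5)^2 + (-15/68)^2*(e3 e4)^2 + (141/68)^2*(e3 e5)^2 + (-1/17)^2*(e4 e5)^2 = 2025/1156*(-1) + 36/289*(+1) + 2025/1156*(-1) + 36/289*(+1) + 225/4624*(-1) + 19881/4624*(+1) + 1/289*(+1) = 1 (each basis 2-blade squares to minus the product of its generators' squares); cross terms between blades sharing an index anticommute and cancel; the commuting (index-disjoint) pairs give grade-4 terms 2*c*c'*(blade product), which cancel blade by blade — e1 e2 e3 e5: 270/289 - 270/289 = 0; e1 e3 e4 e5: -45/289 + 45/289 = 0; e2 e3 e4 e5: -45/289 + 45/289 = 0 — confirming B is simple. So B^2 = 1.
Answer: boost, certificate B^2 = 1. The class reads off the invariant scalar 1 directly.


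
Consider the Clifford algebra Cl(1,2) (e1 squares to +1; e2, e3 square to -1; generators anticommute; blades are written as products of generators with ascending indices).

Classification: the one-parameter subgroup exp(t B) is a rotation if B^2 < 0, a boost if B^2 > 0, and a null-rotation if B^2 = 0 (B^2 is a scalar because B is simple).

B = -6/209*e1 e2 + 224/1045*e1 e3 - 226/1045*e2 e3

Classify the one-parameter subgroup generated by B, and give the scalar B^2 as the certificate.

B^2 term by term: the squares give (-6/209)^2*(e1 e2)^2 + (224/1045)^2*(e1 e3)^2 + (-226/1045)^2*(e2 e3)^2 = 36/43681*(+1) + 50176/1092025*(+1) + 51076/1092025*(-1) = 0 (each basis 2-blade squares to minus the product of its generators' squares); cross terms between blades sharing an index anticommute and cancel. So B^2 = 0.
Answer: null-rotation, certificate B^2 = 0. Because 0 is invariant under every versor sandwich, the classification follows from its sign alone.


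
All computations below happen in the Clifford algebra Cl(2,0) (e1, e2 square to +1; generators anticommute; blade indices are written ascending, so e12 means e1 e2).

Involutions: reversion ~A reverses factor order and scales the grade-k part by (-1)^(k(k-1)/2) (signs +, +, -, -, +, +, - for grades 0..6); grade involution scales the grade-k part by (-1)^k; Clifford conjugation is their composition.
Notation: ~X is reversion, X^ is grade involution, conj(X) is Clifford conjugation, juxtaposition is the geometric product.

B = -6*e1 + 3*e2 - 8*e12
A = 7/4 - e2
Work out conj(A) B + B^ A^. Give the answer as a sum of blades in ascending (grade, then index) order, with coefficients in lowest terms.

first term: 3 - 5/2*e1 + 21/4*e2 - 8*e12
second term: -3 + 5/2*e1 - 21/4*e2 - 8*e12
Answer: -16*e12


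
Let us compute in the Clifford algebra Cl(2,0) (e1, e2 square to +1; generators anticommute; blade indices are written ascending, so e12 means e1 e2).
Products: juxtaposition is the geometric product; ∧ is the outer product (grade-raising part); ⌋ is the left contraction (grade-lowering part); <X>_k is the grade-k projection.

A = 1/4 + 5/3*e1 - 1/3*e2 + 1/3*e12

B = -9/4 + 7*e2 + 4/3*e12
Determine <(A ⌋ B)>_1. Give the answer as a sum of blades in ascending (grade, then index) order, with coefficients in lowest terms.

step 1: -481/144 + 4/9*e1 + 143/36*e2 + 1/3*e12
step 2: 4/9*e1 + 143/36*e2
Answer: 4/9*e1 + 143/36*e2


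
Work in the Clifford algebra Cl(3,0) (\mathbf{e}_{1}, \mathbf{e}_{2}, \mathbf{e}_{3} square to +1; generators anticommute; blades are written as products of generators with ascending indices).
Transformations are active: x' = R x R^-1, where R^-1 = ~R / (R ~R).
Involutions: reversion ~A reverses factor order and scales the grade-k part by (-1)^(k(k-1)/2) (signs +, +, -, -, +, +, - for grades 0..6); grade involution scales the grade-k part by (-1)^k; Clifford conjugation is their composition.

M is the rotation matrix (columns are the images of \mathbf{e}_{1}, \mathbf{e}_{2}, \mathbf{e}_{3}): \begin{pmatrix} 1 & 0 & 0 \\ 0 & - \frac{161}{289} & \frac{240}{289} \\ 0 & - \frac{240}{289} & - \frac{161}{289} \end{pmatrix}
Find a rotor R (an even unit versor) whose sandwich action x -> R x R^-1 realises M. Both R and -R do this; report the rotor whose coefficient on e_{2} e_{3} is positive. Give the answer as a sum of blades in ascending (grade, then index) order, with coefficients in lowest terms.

Method: write R = a + b12*e_{1} e_{2} + b13*e_{1} e_{3} + b23*e_{2} e_{3} with a^2 + b12^2 + b13^2 + b23^2 = 1 (so R^-1 = ~R). Expanding the columns R e_j ~R gives tr M = 4a^2 - 1 and, from the antisymmetric part, M21 - M12 = -4a*b12, M13 - M31 = 4a*b13, M32 - M23 = -4a*b23.
Here tr M = -\frac{33}{289}, so a^2 = (1 + tr M)/4 = \frac{64}{289} and a = ±\frac{8}{17}. Taking a = \frac{8}{17}: M21 - M12 = 0, M13 - M31 = 0, M32 - M23 = -\frac{480}{289}, giving b12 = 0, b13 = 0, b23 = \frac{15}{17}, i.e. R = \frac{8}{17} + \frac{15}{17} e_{2} e_{3}.
Its e_{2} e_{3} coefficient is already positive.
Answer: \frac{8}{17} + \frac{15}{17} e_{2} e_{3}. Why the constraint matters: R and -R act identically through the sandwich — M has trace -\frac{33}{289} either way — so only the sign condition on e_{2} e_{3} picks one of the two preimages.


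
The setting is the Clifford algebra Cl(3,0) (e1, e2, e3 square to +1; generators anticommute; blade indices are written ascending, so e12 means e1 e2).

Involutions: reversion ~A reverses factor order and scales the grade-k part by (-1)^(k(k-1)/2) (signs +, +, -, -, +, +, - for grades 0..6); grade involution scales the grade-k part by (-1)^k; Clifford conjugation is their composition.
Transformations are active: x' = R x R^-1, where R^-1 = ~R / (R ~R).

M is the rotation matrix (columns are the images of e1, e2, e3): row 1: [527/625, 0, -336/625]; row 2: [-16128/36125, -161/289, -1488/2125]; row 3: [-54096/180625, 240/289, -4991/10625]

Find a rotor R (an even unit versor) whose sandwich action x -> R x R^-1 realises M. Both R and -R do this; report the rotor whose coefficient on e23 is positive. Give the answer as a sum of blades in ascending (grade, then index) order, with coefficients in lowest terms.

Method: write R = a + b12*e12 + b13*e13 + b23*e23 with a^2 + b12^2 + b13^2 + b23^2 = 1 (so R^-1 = ~R). Expanding the columns R e_j ~R gives tr M = 4a^2 - 1 and, from the antisymmetric part, M21 - M12 = -4a*b12, M13 - M31 = 4a*b13, M32 - M23 = -4a*b23.
Here tr M = -33169/180625, so a^2 = (1 + tr M)/4 = 36864/180625 and a = ±192/425. Taking a = 192/425: M21 - M12 = -16128/36125, M13 - M31 = -43008/180625, M32 - M23 = 55296/36125, giving b12 = 21/85, b13 = -56/425, b23 = -72/85, i.e. R = 192/425 + 21/85*e12 - 56/425*e13 - 72/85*e23.
Its e23 coefficient is negative, so report the other preimage -R.
Answer: -192/425 - 21/85*e12 + 56/425*e13 + 72/85*e23. Why the constraint matters: R and -R act identically through the sandwich — M has trace -33169/180625 either way — so only the sign condition on e23 picks one of the two preimages.


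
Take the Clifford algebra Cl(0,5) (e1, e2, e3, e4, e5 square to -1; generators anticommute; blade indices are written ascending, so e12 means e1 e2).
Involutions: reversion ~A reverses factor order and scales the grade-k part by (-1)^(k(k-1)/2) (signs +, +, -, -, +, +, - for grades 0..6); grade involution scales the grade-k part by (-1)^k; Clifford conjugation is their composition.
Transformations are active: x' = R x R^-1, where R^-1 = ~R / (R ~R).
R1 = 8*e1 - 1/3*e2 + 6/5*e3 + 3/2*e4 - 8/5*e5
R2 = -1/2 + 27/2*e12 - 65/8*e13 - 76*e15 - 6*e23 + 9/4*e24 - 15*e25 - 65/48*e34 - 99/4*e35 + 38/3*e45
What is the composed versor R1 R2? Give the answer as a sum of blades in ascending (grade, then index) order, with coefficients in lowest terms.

Distribute over the terms of R1 (each basis-blade product reordered to ascending indices, repeated generators contracted through their squares):
(8*e1) R2 = -4*e1 - 108*e2 + 65*e3 + 608*e5 - 48*e123 + 18*e124 - 120*e125 - 65/6*e134 - 198*e135 + 304/3*e145
(-1/3*e2) R2 = -9/2*e1 + 1/6*e2 - 2*e3 + 3/4*e4 - 5*e5 - 65/24*e123 - 76/3*e125 + 65/144*e234 + 33/4*e235 - 38/9*e245
(6/5*e3) R2 = -39/4*e1 - 36/5*e2 - 3/5*e3 + 13/8*e4 + 297/10*e5 + 81/5*e123 + 456/5*e135 - 27/10*e234 + 18*e235 + 76/5*e345
(3/2*e4) R2 = 27/8*e2 - 65/32*e3 - 3/4*e4 - 19*e5 + 81/4*e124 - 195/16*e134 + 114*e145 - 9*e234 + 45/2*e245 + 297/8*e345
(-8/5*e5) R2 = 608/5*e1 + 24*e2 + 198/5*e3 - 304/15*e4 + 4/5*e5 - 108/5*e125 + 13*e135 + 48/5*e235 - 18/5*e245 + 13/6*e345
Summing the partial products and collecting blades:
Answer: 2067/20*e1 - 10519/120*e2 + 3199/32*e3 - 2237/120*e4 + 1229/2*e5 - 4141/120*e123 + 153/4*e124 - 2504/15*e125 - 1105/48*e134 - 469/5*e135 + 646/3*e145 - 8099/720*e234 + 717/20*e235 + 1321/90*e245 + 6539/120*e345


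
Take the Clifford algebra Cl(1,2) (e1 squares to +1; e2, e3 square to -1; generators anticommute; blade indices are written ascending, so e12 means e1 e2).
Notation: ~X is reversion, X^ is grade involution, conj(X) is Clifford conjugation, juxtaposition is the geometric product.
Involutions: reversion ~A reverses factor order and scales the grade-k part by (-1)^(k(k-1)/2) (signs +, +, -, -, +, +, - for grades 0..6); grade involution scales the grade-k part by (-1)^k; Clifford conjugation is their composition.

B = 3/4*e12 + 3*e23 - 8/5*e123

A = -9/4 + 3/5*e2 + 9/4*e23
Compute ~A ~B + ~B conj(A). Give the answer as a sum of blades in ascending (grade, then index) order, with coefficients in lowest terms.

first term: -27/4 + 63/20*e1 + 9/5*e3 + 27/16*e12 + 1059/400*e13 + 27/4*e23 - 18/5*e123
second term: -27/4 + 63/20*e1 + 9/5*e3 + 27/16*e12 - 1059/400*e13 + 27/4*e23 - 18/5*e123
Answer: -27/2 + 63/10*e1 + 18/5*e3 + 27/8*e12 + 27/2*e23 - 36/5*e123


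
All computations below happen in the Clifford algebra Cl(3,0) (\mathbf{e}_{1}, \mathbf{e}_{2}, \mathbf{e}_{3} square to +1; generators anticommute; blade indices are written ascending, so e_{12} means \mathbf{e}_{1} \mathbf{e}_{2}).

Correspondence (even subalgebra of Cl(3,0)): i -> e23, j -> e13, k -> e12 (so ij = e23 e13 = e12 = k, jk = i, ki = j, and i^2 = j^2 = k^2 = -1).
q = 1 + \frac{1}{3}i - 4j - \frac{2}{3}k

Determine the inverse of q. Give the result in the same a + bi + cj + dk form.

In blades: q = 1 - \frac{2}{3} e_{12} - 4 e_{13} + \frac{1}{3} e_{23}.
With qbar = 1 + \frac{2}{3} e_{12} + 4 e_{13} - \frac{1}{3} e_{23} (scalar fixed, mapped units negated), q qbar = \frac{158}{9} (the sum of squared coefficients), so q^-1 = qbar / (\frac{158}{9}) = \frac{9}{158} + \frac{3}{79} e_{12} + \frac{18}{79} e_{13} - \frac{3}{158} e_{23}; translating back:
Answer: \frac{9}{158} - \frac{3}{158}i + \frac{18}{79}j + \frac{3}{79}k


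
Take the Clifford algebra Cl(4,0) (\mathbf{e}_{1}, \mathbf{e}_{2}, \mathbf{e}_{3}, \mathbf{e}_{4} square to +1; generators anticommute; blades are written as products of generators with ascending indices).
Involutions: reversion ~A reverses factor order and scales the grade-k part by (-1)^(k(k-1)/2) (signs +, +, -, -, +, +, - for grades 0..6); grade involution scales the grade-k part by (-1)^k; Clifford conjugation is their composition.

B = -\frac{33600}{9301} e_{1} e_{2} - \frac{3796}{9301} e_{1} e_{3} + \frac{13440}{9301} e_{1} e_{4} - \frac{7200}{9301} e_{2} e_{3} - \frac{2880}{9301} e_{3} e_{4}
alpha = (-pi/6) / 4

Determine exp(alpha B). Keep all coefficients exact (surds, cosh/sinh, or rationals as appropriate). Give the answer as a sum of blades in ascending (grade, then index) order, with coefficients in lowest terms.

B^2 term by term: the squares give (-\frac{33600}{9301})^2*(e_{1} e_{2})^2 + (-\frac{3796}{9301})^2*(e_{1} e_{3})^2 + (\frac{13440}{9301})^2*(e_{1} e_{4})^2 + (-\frac{7200}{9301})^2*(e_{2} e_{3})^2 + (-\frac{2880}{9301})^2*(e_{3} e_{4})^2 = \frac{1128960000}{86508601}*(-1) + \frac{14409616}{86508601}*(-1) + \frac{180633600}{86508601}*(-1) + \frac{51840000}{86508601}*(-1) + \frac{8294400}{86508601}*(-1) = -16 (each basis 2-blade squares to minus the product of its generators' squares); cross terms between blades sharing an index anticommute and cancel; the commuting (index-disjoint) pairs give grade-4 terms 2*c*c'*(blade product), which cancel blade by blade — e_{1} e_{2} e_{3} e_{4}: \frac{193536000}{86508601} - \frac{193536000}{86508601} = 0 — confirming B is simple. So B^2 = -16.
B^2 = -16 — B^2 < 0, so the exponential closes trigonometrically: l = 4, alpha*l = - \frac{\pi}{6}, so exp(alpha B) = cos(- \frac{\pi}{6}) + (sin(- \frac{\pi}{6})/4)*B = \frac{\sqrt{3}}{2} + (- \frac{1}{8})*B.
Answer: \frac{\sqrt{3}}{2} + \frac{4200}{9301} e_{1} e_{2} + \frac{949}{18602} e_{1} e_{3} - \frac{1680}{9301} e_{1} e_{4} + \frac{900}{9301} e_{2} e_{3} + \frac{360}{9301} e_{3} e_{4}


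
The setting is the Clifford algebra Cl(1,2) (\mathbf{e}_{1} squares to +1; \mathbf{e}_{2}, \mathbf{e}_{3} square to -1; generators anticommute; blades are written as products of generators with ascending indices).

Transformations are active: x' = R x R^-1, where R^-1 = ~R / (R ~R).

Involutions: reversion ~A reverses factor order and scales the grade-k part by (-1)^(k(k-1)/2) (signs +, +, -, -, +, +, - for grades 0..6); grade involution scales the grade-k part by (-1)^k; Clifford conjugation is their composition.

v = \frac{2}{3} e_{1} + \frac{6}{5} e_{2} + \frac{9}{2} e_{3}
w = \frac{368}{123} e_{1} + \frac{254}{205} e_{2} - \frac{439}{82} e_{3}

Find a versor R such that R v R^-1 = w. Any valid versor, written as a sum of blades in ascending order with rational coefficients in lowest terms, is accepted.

Sketch: the shared square -\frac{19121}{900} makes R = v + w = \frac{150}{41} e_{1} + \frac{100}{41} e_{2} - \frac{35}{41} e_{3} the natural versor; its sandwich fixes that direction, negates (v - w)/2, and sends v to w.
Answer: \frac{150}{41} e_{1} + \frac{100}{41} e_{2} - \frac{35}{41} e_{3}


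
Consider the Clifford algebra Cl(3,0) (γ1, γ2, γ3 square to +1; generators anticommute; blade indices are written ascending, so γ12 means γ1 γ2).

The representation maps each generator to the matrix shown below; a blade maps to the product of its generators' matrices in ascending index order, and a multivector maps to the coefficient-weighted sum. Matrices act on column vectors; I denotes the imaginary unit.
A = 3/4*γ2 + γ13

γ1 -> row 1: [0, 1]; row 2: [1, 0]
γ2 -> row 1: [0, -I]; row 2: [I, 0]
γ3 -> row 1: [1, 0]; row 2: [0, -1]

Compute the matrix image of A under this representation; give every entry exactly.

Bivector images (products of the table entries): rho(γ13) = rho(γ1)rho(γ3) = row 1: [0, -1]; row 2: [1, 0].
M = (3/4)*rho(γ2) + (1)*rho(γ13), summed entrywise:
Answer: row 1: [0, -1 - 3*I/4]; row 2: [1 + 3*I/4, 0]


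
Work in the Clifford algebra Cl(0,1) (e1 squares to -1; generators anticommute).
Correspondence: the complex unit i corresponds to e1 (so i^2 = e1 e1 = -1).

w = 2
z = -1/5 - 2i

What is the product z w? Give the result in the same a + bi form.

In blades: z = -1/5 - 2*e1, w = 2.
Distribute z over w term by term (generator squares from the signature, products reordered to ascending indices): (-1/5)*w = -2/5; (-2*e1)*w = -4*e1.
Sum: -2/5 - 4*e1; translating back through the correspondence:
Answer: -2/5 - 4i


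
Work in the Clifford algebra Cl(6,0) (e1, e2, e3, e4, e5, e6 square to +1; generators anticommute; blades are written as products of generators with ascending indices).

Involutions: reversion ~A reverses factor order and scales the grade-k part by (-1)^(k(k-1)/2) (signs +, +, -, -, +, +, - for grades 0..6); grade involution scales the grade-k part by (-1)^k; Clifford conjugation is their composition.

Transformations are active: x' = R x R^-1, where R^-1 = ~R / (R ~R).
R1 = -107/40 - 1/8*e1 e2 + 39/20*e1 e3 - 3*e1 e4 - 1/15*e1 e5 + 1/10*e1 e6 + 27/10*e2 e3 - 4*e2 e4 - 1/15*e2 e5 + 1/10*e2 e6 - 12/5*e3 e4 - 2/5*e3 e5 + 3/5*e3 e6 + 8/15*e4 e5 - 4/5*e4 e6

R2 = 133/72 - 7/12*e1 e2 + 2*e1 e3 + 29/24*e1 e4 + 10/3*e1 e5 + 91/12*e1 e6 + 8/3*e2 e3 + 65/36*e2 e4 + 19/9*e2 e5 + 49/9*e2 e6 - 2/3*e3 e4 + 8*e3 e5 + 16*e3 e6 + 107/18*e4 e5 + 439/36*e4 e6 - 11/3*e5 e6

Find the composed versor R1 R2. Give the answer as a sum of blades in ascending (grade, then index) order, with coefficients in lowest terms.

Distribute over the grade parts of R1 (each basis-blade product reordered to ascending indices, repeated generators contracted through their squares):
<R1>_0 (= -107/40) R2 = -14231/2880 + 749/480*e1 e2 - 107/20*e1 e3 - 3103/960*e1 e4 - 107/12*e1 e5 - 9737/480*e1 e6 - 107/15*e2 e3 - 1391/288*e2 e4 - 2033/360*e2 e5 - 5243/360*e2 e6 + 107/60*e3 e4 - 107/5*e3 e5 - 214/5*e3 e6 - 11449/720*e4 e5 - 46973/1440*e4 e6 + 1177/120*e5 e6
<R1>_2 (= -1/8*e1 e2 + 39/20*e1 e3 - 3*e1 e4 - 1/15*e1 e5 + 1/10*e1 e6 + 27/10*e2 e3 - 4*e2 e4 - 1/15*e2 e5 + 1/10*e2 e6 - 12/5*e3 e4 - 2/5*e3 e5 + 3/5*e3 e6 + 8/15*e4 e5 - 4/5*e4 e6) R2 = -11579/4320 + 5917/8640*e1 e2 + 67/32*e1 e3 - 41959/4320*e1 e4 - 577/270*e1 e5 - 4183/720*e1 e6 - 139/90*e2 e3 - 1581/320*e2 e4 - 11/8*e2 e5 - 2119/480*e2 e6 - 60197/1440*e3 e4 - 4493/180*e3 e5 - 13499/240*e3 e6 + 38623/1080*e4 e5 + 3811/48*e4 e6 + 731/540*e5 e6 + 49/40*e1 e2 e3 e4 + 733/180*e1 e2 e3 e5 + 303/40*e1 e2 e3 e6 - 17483/2160*e1 e2 e4 e5 - 7199/480*e1 e2 e4 e6 + 209/1080*e1 e2 e5 e6 + 10507/360*e1 e3 e4 e5 + 819/16*e1 e3 e4 e6 - 619/60*e1 e3 e5 e6 + 2581/135*e1 e4 e5 e6 + 8131/180*e2 e3 e4 e5 + 3223/40*e2 e3 e4 e6 - 1033/90*e2 e3 e5 e6 + 62/3*e2 e4 e5 e6 + 1448/45*e3 e4 e5 e6
Summing the partial products and collecting blades:
Answer: -65851/8640 + 19399/8640*e1 e2 - 521/160*e1 e3 - 22369/1728*e1 e4 - 5969/540*e1 e5 - 37577/1440*e1 e6 - 781/90*e2 e3 - 28139/2880*e2 e4 - 316/45*e2 e5 - 27329/1440*e2 e6 - 57629/1440*e3 e4 - 1669/36*e3 e5 - 23771/240*e3 e6 + 42899/2160*e4 e5 + 67357/1440*e4 e6 + 2411/216*e5 e6 + 49/40*e1 e2 e3 e4 + 733/180*e1 e2 e3 e5 + 303/40*e1 e2 e3 e6 - 17483/2160*e1 e2 e4 e5 - 7199/480*e1 e2 e4 e6 + 209/1080*e1 e2 e5 e6 + 10507/360*e1 e3 e4 e5 + 819/16*e1 e3 e4 e6 - 619/60*e1 e3 e5 e6 + 2581/135*e1 e4 e5 e6 + 8131/180*e2 e3 e4 e5 + 3223/40*e2 e3 e4 e6 - 1033/90*e2 e3 e5 e6 + 62/3*e2 e4 e5 e6 + 1448/45*e3 e4 e5 e6


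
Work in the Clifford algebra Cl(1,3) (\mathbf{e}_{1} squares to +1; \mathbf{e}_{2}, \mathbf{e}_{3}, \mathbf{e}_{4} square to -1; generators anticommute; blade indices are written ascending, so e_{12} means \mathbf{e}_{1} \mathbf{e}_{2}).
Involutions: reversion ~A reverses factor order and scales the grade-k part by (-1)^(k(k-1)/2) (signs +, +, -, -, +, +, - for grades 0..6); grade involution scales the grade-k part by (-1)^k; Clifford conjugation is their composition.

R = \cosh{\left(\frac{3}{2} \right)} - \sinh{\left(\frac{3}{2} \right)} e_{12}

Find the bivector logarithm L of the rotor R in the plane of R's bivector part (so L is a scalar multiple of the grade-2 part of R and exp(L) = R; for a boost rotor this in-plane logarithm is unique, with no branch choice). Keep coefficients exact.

The scalar part of R is \cosh{\left(\frac{3}{2} \right)}, giving the rapidity magnitude (cosh is even); the bivector part supplies orientation, its quotient by sinh of the rapidity is the plane, and L = rapidity * plane — unique in that plane, since flipping both signs leaves L unchanged.
Concretely: cosh(rapidity) = \cosh{\left(\frac{3}{2} \right)} gives rapidity = ±\frac{3}{2}, and since rapidity/sinh(rapidity) is even the sign is immaterial: L = (rapidity/sinh(rapidity)) * <R>_2 = (\frac{3}{2 \sinh{\left(\frac{3}{2} \right)}}) * <R>_2.
Answer: - \frac{3}{2} e_{12}


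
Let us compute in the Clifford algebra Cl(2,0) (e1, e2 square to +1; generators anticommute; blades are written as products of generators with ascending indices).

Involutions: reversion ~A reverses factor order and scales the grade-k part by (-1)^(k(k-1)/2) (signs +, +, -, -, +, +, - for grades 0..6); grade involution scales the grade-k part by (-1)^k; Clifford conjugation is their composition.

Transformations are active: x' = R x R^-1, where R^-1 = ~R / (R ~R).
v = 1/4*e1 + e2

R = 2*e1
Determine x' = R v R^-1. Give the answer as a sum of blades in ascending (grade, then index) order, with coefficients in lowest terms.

~R = 2*e1, and R ~R = 4, so R^-1 = ~R / (4).
R v = 1/2 + 2*e1 e2
Answer: 1/4*e1 - e2


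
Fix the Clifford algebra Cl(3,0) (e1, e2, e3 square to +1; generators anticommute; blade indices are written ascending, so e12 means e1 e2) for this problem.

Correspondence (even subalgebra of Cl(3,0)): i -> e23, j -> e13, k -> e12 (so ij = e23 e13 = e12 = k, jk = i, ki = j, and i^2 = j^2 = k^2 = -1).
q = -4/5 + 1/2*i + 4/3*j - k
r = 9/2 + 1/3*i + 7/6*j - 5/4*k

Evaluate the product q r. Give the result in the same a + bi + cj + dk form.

In blades: q = -4/5 - e12 + 4/3*e13 + 1/2*e23, r = 9/2 - 5/4*e12 + 7/6*e13 + 1/3*e23.
Distribute q over r term by term (generator squares from the signature, products reordered to ascending indices): (-4/5)*r = -18/5 + e12 - 14/15*e13 - 4/15*e23; (-e12)*r = -5/4 - 9/2*e12 - 1/3*e13 + 7/6*e23; (4/3*e13)*r = -14/9 - 4/9*e12 + 6*e13 - 5/3*e23; (1/2*e23)*r = -1/6 + 7/12*e12 + 5/8*e13 + 9/4*e23.
Sum: -1183/180 - 121/36*e12 + 643/120*e13 + 89/60*e23; translating back through the correspondence:
Answer: -1183/180 + 89/60*i + 643/120*j - 121/36*k


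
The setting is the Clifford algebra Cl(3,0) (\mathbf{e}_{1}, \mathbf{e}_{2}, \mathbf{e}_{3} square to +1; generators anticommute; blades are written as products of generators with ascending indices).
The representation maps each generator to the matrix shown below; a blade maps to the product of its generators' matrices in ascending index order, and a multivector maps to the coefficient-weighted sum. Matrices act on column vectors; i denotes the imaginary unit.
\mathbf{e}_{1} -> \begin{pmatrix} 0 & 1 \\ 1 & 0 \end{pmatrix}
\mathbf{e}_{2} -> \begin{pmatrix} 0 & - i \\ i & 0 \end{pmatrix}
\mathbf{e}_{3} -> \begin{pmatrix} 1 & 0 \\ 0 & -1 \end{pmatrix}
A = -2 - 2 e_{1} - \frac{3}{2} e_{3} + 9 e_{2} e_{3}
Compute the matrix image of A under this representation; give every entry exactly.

Bivector images (products of the table entries): rho(e_{2} e_{3}) = rho(\mathbf{e}_{2})rho(\mathbf{e}_{3}) = \begin{pmatrix} 0 & i \\ i & 0 \end{pmatrix}.
M = (-2)*1 + (-2)*rho(e_{1}) + (-\frac{3}{2})*rho(e_{3}) + (9)*rho(e_{2} e_{3}), summed entrywise (1 is the identity matrix):
Answer: \begin{pmatrix} - \frac{7}{2} & -2 + 9 i \\ -2 + 9 i & - \frac{1}{2} \end{pmatrix}


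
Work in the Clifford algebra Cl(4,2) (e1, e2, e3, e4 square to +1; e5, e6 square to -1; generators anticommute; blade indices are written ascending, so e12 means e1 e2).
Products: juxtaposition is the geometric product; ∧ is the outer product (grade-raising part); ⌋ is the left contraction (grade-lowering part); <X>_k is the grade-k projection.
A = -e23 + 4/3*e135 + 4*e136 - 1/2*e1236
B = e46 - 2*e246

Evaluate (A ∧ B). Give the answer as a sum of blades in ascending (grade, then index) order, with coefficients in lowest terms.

step 1: -e2346 - 4/3*e13456 + 8/3*e123456
Answer: -e2346 - 4/3*e13456 + 8/3*e123456


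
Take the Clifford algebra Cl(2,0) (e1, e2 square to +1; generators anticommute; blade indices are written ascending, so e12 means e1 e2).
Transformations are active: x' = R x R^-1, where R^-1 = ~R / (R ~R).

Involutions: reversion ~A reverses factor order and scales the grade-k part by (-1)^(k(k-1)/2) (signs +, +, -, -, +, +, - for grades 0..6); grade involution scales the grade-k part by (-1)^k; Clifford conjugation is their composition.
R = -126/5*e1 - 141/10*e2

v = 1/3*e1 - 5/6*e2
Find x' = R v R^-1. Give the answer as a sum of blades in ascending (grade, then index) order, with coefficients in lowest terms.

~R = -126/5*e1 - 141/10*e2, and R ~R = 16677/20, so R^-1 = ~R / (16677/20).
R v = 67/20 + 257/10*e12
Answer: -14893/27795*e1 + 40027/55590*e2


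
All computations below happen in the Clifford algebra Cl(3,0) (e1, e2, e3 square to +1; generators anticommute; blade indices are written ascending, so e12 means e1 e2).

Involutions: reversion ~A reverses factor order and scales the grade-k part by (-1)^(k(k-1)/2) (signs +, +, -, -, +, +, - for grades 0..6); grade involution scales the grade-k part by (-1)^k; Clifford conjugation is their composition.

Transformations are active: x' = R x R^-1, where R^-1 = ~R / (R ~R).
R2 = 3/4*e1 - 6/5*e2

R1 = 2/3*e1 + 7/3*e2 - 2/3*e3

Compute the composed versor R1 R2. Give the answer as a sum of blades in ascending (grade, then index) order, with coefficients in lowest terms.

Distribute over the terms of R2 (each basis-blade product reordered to ascending indices, repeated generators contracted through their squares):
R1 (3/4*e1) = 1/2 - 7/4*e12 + 1/2*e13
R1 (-6/5*e2) = -14/5 - 4/5*e12 - 4/5*e23
Summing the partial products and collecting blades:
Answer: -23/10 - 51/20*e12 + 1/2*e13 - 4/5*e23


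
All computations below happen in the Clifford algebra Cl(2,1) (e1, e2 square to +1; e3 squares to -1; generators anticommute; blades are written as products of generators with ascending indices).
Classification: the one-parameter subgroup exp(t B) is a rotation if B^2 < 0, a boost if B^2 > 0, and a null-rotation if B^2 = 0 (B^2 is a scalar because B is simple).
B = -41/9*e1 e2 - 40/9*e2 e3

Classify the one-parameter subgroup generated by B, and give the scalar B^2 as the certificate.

B^2 term by term: the squares give (-41/9)^2*(e1 e2)^2 + (-40/9)^2*(e2 e3)^2 = 1681/81*(-1) + 1600/81*(+1) = -1 (each basis 2-blade squares to minus the product of its generators' squares); cross terms between blades sharing an index anticommute and cancel. So B^2 = -1.
Answer: rotation, certificate B^2 = -1. Check the certificate: B^2 = -1, and that sign is decisive whatever form B takes.


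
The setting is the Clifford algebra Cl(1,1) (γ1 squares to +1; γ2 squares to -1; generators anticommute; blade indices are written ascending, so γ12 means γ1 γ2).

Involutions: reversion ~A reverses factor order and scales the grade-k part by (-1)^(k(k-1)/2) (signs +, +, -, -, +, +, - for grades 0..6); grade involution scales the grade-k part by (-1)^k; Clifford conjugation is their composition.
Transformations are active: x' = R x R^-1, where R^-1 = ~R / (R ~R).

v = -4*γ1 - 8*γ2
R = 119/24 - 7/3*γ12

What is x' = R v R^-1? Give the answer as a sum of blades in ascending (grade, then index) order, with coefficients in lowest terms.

~R = 119/24 + 7/3*γ12, and R ~R = 1225/64, so R^-1 = ~R / (1225/64).
R v = -77/2*γ1 - 49*γ2
Answer: -1196/75*γ1 - 1304/75*γ2


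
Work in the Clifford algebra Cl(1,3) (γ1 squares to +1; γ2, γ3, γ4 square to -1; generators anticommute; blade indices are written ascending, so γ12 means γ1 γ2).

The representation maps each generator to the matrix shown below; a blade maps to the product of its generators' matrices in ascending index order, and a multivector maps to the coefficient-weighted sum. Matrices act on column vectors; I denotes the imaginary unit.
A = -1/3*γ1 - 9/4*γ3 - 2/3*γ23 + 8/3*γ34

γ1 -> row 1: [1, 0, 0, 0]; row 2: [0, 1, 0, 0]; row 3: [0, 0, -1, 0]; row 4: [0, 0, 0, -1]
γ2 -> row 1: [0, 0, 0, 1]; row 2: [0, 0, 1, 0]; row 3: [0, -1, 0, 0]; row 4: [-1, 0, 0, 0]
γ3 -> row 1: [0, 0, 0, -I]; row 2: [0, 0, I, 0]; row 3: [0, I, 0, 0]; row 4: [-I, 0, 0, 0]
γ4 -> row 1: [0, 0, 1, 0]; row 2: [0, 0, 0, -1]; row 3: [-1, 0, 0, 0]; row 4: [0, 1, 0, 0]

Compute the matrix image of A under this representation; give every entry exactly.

Bivector images (products of the table entries): rho(γ23) = rho(γ2)rho(γ3) = row 1: [-I, 0, 0, 0]; row 2: [0, I, 0, 0]; row 3: [0, 0, -I, 0]; row 4: [0, 0, 0, I]; rho(γ34) = rho(γ3)rho(γ4) = row 1: [0, -I, 0, 0]; row 2: [-I, 0, 0, 0]; row 3: [0, 0, 0, -I]; row 4: [0, 0, -I, 0].
M = (-1/3)*rho(γ1) + (-9/4)*rho(γ3) + (-2/3)*rho(γ23) + (8/3)*rho(γ34), summed entrywise:
Answer: row 1: [-1/3 + 2*I/3, -8*I/3, 0, 9*I/4]; row 2: [-8*I/3, -1/3 - 2*I/3, -9*I/4, 0]; row 3: [0, -9*I/4, 1/3 + 2*I/3, -8*I/3]; row 4: [9*I/4, 0, -8*I/3, 1/3 - 2*I/3]


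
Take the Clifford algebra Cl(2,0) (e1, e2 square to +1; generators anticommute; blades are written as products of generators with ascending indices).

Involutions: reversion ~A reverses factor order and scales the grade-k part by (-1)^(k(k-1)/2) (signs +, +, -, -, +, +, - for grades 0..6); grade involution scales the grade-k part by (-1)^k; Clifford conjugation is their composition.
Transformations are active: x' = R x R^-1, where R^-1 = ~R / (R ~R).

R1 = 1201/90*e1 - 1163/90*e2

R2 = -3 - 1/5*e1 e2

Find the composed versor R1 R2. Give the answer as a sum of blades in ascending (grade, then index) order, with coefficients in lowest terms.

Distribute over the terms of R1 (each basis-blade product reordered to ascending indices, repeated generators contracted through their squares):
(1201/90*e1) R2 = -1201/30*e1 - 1201/450*e2
(-1163/90*e2) R2 = -1163/450*e1 + 1163/30*e2
Summing the partial products and collecting blades:
Answer: -9589/225*e1 + 8122/225*e2


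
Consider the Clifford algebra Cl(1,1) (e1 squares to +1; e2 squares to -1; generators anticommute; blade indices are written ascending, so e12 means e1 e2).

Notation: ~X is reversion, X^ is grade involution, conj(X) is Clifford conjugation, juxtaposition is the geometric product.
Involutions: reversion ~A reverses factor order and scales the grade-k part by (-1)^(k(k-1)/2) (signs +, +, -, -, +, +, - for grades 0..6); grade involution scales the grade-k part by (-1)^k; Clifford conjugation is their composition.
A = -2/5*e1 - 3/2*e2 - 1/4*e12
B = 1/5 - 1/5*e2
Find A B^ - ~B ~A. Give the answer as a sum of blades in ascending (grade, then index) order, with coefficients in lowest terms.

first term: 3/10 - 3/100*e1 - 3/10*e2 - 13/100*e12
second term: -3/10 - 13/100*e1 - 3/10*e2 - 3/100*e12
Answer: 3/5 + 1/10*e1 - 1/10*e12
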